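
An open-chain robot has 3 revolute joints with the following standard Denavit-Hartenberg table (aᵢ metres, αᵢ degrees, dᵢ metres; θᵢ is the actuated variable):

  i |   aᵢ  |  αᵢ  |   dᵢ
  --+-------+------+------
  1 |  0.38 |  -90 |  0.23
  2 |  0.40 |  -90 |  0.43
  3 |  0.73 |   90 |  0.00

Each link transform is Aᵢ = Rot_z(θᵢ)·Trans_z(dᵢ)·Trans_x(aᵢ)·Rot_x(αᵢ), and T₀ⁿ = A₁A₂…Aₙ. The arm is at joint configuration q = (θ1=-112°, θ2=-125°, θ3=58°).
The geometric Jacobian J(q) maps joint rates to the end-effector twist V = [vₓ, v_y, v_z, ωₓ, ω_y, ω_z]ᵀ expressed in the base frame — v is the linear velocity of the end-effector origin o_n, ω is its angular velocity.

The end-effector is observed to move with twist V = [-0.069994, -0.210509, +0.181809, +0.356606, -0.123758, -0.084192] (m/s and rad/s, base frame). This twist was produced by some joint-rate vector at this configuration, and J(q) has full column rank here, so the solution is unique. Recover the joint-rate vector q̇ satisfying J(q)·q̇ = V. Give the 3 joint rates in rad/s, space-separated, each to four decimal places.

-0.0710 0.3770 -0.0230

o_n = [-0.1486, 0.1369, 0.8745]
J₁: ẑ×o_n = [-0.1369, -0.1486, 0.0000], ω = ẑ
J2: z=[0.9272, -0.3746, 0.0000] o=[-0.1424, -0.3523, 0.2300] → [-0.2414, -0.5976, 0.4513, 0.9272, -0.3746, 0.0000]
J3: z=[-0.3069, -0.7595, 0.5736] o=[0.3423, -0.3007, 0.5577] → [-0.4917, -0.1843, -0.5071, -0.3069, -0.7595, 0.5736]
q̇ = J⁺·V = [-0.0710, 0.3770, -0.0230]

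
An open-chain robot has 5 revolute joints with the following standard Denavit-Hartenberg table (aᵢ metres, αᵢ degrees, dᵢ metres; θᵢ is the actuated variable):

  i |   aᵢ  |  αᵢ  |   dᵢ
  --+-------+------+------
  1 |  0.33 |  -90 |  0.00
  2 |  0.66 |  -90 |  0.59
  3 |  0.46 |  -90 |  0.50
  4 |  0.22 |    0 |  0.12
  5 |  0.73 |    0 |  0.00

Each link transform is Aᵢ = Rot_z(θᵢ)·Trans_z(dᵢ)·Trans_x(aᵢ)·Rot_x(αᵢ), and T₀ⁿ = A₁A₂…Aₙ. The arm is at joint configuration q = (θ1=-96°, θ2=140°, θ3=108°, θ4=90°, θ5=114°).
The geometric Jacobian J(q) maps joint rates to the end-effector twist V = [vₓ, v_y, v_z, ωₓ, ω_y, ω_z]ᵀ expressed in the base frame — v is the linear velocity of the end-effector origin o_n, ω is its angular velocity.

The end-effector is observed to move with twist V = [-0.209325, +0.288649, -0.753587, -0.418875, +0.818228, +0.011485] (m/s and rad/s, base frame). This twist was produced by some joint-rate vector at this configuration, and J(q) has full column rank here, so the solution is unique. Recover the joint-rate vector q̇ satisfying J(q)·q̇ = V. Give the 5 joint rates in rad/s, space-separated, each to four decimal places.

0.9330 -0.1180 -0.2110 -0.5010 -0.7420

o_n = [0.8724, 0.4191, 0.0500]
J₁: ẑ×o_n = [-0.4191, 0.8724, 0.0000], ω = ẑ
J2: z=[0.9945, -0.1045, 0.0000] o=[-0.0345, -0.3282, 0.0000] → [-0.0052, -0.0497, 0.8380, 0.9945, -0.1045, 0.0000]
J3: z=[0.0672, 0.6393, 0.7660] o=[0.6051, 0.1130, -0.4242] → [0.0686, 0.1729, -0.1503, 0.0672, 0.6393, 0.7660]
J4: z=[0.2312, -0.7569, 0.6113] o=[0.1922, 0.3700, 0.0502] → [-0.0298, 0.4159, 0.5261, 0.2312, -0.7569, 0.6113]
J5: z=[0.2312, -0.7569, 0.6113] o=[0.2052, 0.1386, -0.0450] → [-0.2434, 0.3859, 0.5698, 0.2312, -0.7569, 0.6113]
q̇ = J⁺·V = [0.9330, -0.1180, -0.2110, -0.5010, -0.7420]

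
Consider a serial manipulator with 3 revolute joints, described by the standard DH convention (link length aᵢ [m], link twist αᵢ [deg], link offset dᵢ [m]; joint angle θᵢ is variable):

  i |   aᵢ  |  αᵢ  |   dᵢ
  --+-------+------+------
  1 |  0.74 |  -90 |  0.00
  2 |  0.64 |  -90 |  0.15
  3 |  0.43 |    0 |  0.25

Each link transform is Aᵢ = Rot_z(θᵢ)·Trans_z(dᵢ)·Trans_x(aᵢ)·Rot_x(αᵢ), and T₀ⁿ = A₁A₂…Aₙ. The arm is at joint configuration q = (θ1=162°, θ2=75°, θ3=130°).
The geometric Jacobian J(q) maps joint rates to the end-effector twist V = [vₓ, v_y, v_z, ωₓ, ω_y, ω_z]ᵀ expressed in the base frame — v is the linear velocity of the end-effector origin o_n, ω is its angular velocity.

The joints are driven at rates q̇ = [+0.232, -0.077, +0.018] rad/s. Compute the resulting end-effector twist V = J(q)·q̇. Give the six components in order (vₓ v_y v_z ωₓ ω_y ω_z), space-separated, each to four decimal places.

o_n = [-0.5082, 0.3538, -0.4159]
J₁: ẑ×o_n = [-0.3538, -0.5082, 0.0000], ω = ẑ
J2: z=[-0.3090, -0.9511, 0.0000] o=[-0.7038, 0.2287, 0.0000] → [0.3956, -0.1285, 0.1474, -0.3090, -0.9511, 0.0000]
J3: z=[0.9187, -0.2985, -0.2588] o=[-0.9077, 0.1372, -0.6182] → [-0.0043, -0.2892, 0.3182, 0.9187, -0.2985, -0.2588]
V = J·q̇ = [-0.1126, -0.1132, -0.0056, 0.0403, 0.0679, 0.2273]

-0.1126 -0.1132 -0.0056 0.0403 0.0679 0.2273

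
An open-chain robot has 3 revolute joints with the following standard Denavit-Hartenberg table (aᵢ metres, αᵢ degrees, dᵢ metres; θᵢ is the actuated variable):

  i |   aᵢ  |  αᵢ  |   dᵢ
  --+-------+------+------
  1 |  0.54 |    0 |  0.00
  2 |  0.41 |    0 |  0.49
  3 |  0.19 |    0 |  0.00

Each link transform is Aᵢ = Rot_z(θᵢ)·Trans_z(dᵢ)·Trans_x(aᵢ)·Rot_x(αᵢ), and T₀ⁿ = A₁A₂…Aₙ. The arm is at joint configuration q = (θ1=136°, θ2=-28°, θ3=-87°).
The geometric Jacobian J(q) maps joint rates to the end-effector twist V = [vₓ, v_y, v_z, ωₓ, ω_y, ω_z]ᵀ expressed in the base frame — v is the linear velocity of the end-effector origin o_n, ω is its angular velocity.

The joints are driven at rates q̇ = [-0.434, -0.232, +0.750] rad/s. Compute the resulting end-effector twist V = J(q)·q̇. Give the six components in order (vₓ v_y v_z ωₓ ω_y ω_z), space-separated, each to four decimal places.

0.4168 0.2679 0.0000 0.0000 0.0000 0.0840

o_n = [-0.3378, 0.8331, 0.4900]
J₁: ẑ×o_n = [-0.8331, -0.3378, 0.0000], ω = ẑ
J2: z=[0.0000, 0.0000, 1.0000] o=[-0.3884, 0.3751, 0.0000] → [-0.4580, 0.0507, 0.0000, 0.0000, 0.0000, 1.0000]
J3: z=[0.0000, 0.0000, 1.0000] o=[-0.5151, 0.7650, 0.4900] → [-0.0681, 0.1774, 0.0000, 0.0000, 0.0000, 1.0000]
V = J·q̇ = [0.4168, 0.2679, 0.0000, 0.0000, 0.0000, 0.0840]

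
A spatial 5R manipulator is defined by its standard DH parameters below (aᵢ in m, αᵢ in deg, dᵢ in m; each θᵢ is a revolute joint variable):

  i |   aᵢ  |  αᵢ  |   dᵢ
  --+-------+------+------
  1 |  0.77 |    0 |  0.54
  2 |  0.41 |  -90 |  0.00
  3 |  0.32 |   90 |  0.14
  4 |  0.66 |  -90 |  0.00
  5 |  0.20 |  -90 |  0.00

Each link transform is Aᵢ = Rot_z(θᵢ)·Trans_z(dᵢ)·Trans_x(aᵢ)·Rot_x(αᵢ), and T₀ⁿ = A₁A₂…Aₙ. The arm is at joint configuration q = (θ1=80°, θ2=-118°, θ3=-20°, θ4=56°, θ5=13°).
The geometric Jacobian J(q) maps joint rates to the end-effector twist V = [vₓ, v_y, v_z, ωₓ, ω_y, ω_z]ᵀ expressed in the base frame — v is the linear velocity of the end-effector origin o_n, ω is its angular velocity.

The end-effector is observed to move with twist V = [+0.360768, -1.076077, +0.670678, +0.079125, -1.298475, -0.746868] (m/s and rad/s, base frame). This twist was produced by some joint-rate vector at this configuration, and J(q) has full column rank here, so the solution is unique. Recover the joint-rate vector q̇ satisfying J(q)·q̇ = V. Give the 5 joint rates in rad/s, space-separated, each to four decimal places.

o_n = [1.5824, 0.7035, 0.7707]
J₁: ẑ×o_n = [-0.7035, 1.5824, 0.0000], ω = ẑ
J2: z=[0.0000, 0.0000, 1.0000] o=[0.1337, 0.7583, 0.5400] → [0.0548, 1.4487, -0.0000, 0.0000, 0.0000, 1.0000]
J3: z=[0.6157, 0.7880, 0.0000] o=[0.4568, 0.5059, 0.5400] → [0.1818, -0.1420, -0.7653, 0.6157, 0.7880, 0.0000]
J4: z=[-0.2695, 0.2106, 0.9397] o=[0.7799, 0.4311, 0.6494] → [-0.2305, 0.7867, -0.2424, -0.2695, 0.2106, 0.9397]
J5: z=[-0.2696, 0.9203, -0.2835] o=[1.3901, 0.6487, 0.7757] → [0.0109, -0.0559, -0.1917, -0.2696, 0.9203, -0.2835]
q̇ = J⁺·V = [-0.4770, -0.0110, -0.4880, -0.5380, -0.8700]

-0.4770 -0.0110 -0.4880 -0.5380 -0.8700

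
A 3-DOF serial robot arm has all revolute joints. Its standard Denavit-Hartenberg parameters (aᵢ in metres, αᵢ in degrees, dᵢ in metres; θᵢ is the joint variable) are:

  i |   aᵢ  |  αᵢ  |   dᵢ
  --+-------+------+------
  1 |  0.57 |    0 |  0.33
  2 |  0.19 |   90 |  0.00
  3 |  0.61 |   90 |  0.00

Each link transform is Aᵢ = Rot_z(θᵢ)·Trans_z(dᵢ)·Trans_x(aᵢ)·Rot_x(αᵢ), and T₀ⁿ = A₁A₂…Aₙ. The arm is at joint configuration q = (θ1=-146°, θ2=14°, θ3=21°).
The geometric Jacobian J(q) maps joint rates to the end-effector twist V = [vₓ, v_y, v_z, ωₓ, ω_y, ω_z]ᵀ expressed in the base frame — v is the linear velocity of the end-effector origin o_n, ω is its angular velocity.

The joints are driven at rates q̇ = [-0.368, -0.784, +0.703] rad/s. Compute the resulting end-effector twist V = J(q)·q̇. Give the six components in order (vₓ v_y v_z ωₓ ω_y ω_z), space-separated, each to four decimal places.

-0.6647 0.8735 0.4003 -0.5224 0.4704 -1.1520

o_n = [-0.9807, -0.8831, 0.5486]
J₁: ẑ×o_n = [0.8831, -0.9807, 0.0000], ω = ẑ
J2: z=[0.0000, 0.0000, 1.0000] o=[-0.4726, -0.3187, 0.3300] → [0.5644, -0.5082, 0.0000, 0.0000, 0.0000, 1.0000]
J3: z=[-0.7431, 0.6691, 0.0000] o=[-0.5997, -0.4599, 0.3300] → [0.1463, 0.1625, 0.5695, -0.7431, 0.6691, 0.0000]
V = J·q̇ = [-0.6647, 0.8735, 0.4003, -0.5224, 0.4704, -1.1520]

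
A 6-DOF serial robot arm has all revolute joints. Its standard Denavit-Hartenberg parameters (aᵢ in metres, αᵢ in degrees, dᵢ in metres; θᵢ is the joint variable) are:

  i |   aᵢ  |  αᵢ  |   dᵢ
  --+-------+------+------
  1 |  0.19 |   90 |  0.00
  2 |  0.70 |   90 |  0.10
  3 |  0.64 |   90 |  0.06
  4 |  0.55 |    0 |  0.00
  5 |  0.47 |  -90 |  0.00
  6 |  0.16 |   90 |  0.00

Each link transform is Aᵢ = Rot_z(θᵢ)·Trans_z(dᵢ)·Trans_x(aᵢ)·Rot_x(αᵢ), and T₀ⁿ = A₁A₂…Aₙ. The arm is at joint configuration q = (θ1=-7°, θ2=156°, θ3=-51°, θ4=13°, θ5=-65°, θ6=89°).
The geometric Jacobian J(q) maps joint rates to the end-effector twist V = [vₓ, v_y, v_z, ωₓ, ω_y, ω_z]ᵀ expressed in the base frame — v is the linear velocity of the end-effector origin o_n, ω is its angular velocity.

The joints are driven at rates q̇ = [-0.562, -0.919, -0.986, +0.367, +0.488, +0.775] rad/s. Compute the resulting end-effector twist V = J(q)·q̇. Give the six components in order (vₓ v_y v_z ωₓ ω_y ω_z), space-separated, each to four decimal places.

o_n = [-1.3577, 1.1131, 0.5383]
J₁: ẑ×o_n = [-1.1131, -1.3577, 0.0000], ω = ẑ
J2: z=[-0.1219, -0.9925, 0.0000] o=[0.1886, -0.0232, 0.0000] → [-0.5343, 0.0656, -1.6733, -0.1219, -0.9925, 0.0000]
J3: z=[0.4037, -0.0496, 0.9135] o=[-0.4583, -0.0445, 0.2847] → [-1.0701, -0.9240, 0.4228, 0.4037, -0.0496, 0.9135]
J4: z=[0.7814, 0.5381, -0.3161] o=[-0.7387, 0.4911, 0.5033] → [0.2154, 0.1684, 0.8192, 0.7814, 0.5381, -0.3161]
J5: z=[0.7814, 0.5381, -0.3161] o=[-0.9438, 0.9358, 0.7535] → [-0.0598, 0.2991, 0.3613, 0.7814, 0.5381, -0.3161]
J6: z=[-0.1265, 0.6325, 0.7641] o=[-1.2310, 1.1977, 0.4893] → [0.0956, -0.0906, 0.0908, -0.1265, 0.6325, 0.7641]
V = J·q̇ = [2.2957, 1.7513, 1.6682, 0.2840, 1.9113, -1.1408]

2.2957 1.7513 1.6682 0.2840 1.9113 -1.1408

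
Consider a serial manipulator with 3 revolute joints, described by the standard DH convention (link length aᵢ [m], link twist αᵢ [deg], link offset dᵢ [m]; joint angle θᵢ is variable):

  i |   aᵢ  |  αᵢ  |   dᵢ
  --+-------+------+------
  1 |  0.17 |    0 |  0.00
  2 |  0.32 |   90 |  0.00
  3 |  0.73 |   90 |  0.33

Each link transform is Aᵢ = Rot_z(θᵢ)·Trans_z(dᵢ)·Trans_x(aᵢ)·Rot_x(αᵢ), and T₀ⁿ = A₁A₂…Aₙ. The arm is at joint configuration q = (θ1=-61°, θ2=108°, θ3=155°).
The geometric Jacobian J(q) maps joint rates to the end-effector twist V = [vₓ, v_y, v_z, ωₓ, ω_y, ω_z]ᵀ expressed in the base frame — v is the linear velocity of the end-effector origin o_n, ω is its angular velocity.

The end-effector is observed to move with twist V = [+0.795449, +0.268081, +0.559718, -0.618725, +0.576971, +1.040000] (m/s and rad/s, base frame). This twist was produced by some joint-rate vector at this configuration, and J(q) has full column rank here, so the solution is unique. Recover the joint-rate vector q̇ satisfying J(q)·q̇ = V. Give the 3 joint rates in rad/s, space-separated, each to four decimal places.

o_n = [0.0908, -0.6236, 0.3085]
J₁: ẑ×o_n = [0.6236, 0.0908, -0.0000], ω = ẑ
J2: z=[0.0000, 0.0000, 1.0000] o=[0.0824, -0.1487, 0.0000] → [0.4749, 0.0084, -0.0000, 0.0000, 0.0000, 1.0000]
J3: z=[0.7314, -0.6820, 0.0000] o=[0.3007, 0.0853, 0.0000] → [-0.2104, -0.2256, -0.6616, 0.7314, -0.6820, 0.0000]
q̇ = J⁺·V = [0.8310, 0.2090, -0.8460]

0.8310 0.2090 -0.8460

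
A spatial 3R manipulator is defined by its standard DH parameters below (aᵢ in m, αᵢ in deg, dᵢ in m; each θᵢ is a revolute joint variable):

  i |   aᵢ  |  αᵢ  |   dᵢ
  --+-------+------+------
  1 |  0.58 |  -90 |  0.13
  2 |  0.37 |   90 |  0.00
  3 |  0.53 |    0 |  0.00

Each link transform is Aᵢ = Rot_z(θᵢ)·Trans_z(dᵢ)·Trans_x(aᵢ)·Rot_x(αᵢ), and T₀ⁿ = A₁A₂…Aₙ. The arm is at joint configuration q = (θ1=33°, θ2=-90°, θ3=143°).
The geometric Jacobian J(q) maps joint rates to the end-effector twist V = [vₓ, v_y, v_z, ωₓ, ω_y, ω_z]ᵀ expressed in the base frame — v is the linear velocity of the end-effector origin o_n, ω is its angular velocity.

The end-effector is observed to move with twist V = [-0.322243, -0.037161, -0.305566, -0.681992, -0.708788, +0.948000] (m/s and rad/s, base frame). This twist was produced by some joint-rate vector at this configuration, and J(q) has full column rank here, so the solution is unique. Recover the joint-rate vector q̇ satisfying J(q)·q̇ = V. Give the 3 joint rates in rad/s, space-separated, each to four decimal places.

o_n = [0.3127, 0.5834, 0.0767]
J₁: ẑ×o_n = [-0.5834, 0.3127, 0.0000], ω = ẑ
J2: z=[-0.5446, 0.8387, 0.0000] o=[0.4864, 0.3159, 0.1300] → [-0.0447, -0.0290, -0.0000, -0.5446, 0.8387, 0.0000]
J3: z=[-0.8387, -0.5446, 0.0000] o=[0.4864, 0.3159, 0.5000] → [0.2305, -0.3550, -0.3190, -0.8387, -0.5446, 0.0000]
q̇ = J⁺·V = [0.9480, -0.2230, 0.9580]

0.9480 -0.2230 0.9580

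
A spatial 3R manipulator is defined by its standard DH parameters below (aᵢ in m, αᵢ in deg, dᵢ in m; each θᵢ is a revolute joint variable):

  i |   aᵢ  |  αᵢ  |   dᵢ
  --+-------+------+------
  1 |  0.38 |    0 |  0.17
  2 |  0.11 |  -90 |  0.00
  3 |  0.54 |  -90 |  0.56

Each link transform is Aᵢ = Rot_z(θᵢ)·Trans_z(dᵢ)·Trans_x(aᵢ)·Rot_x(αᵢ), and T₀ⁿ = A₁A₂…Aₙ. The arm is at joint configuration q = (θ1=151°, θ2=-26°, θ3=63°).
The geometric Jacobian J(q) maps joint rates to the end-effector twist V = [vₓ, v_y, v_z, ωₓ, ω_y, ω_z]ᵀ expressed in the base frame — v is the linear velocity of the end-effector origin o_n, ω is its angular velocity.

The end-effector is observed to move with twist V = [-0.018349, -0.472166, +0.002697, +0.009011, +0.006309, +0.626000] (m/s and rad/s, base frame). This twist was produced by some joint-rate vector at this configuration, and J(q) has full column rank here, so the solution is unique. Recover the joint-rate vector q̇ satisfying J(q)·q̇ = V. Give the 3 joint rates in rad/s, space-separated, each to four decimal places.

o_n = [-0.9948, 0.1540, -0.3111]
J₁: ẑ×o_n = [-0.1540, -0.9948, 0.0000], ω = ẑ
J2: z=[0.0000, 0.0000, 1.0000] o=[-0.3324, 0.1842, 0.1700] → [0.0303, -0.6624, 0.0000, 0.0000, 0.0000, 1.0000]
J3: z=[-0.8192, -0.5736, 0.0000] o=[-0.3954, 0.2743, 0.1700] → [0.2760, -0.3941, -0.2452, -0.8192, -0.5736, 0.0000]
q̇ = J⁺·V = [0.1860, 0.4400, -0.0110]

0.1860 0.4400 -0.0110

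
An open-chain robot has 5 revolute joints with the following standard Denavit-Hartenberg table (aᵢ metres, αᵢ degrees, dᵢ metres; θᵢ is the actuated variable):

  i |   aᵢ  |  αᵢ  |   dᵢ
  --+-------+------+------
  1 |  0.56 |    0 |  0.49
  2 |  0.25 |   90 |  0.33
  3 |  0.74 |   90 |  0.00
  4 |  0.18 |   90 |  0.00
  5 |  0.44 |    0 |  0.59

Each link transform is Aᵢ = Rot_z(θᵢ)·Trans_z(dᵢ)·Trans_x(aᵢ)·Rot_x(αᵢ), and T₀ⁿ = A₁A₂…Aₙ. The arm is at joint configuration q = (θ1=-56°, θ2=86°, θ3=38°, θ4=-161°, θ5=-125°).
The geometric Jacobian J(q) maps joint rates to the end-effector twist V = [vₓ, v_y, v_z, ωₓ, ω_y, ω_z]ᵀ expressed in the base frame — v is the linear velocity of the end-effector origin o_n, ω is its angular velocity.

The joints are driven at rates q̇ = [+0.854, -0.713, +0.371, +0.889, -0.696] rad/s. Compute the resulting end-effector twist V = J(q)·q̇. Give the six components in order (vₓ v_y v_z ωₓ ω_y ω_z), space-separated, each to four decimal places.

o_n = [1.0488, -0.7109, 1.4835]
J₁: ẑ×o_n = [0.7109, 1.0488, -0.0000], ω = ẑ
J2: z=[0.0000, 0.0000, 1.0000] o=[0.3131, -0.4643, 0.4900] → [0.2466, 0.7357, -0.0000, 0.0000, 0.0000, 1.0000]
J3: z=[0.5000, -0.8660, 0.0000] o=[0.5297, -0.3393, 0.8200] → [-0.5746, -0.3317, 0.2638, 0.5000, -0.8660, 0.0000]
J4: z=[0.5332, 0.3078, -0.7880] o=[1.0347, -0.0477, 1.2756] → [-0.4586, -0.1220, -0.3580, 0.5332, 0.3078, -0.7880]
J5: z=[0.2506, -0.9471, -0.2004] o=[0.8892, -0.0640, 1.1708] → [-0.4258, -0.1103, -0.0109, 0.2506, -0.9471, -0.2004]
V = J·q̇ = [0.1067, 0.2164, -0.2127, 0.4851, 0.6116, -0.4200]

0.1067 0.2164 -0.2127 0.4851 0.6116 -0.4200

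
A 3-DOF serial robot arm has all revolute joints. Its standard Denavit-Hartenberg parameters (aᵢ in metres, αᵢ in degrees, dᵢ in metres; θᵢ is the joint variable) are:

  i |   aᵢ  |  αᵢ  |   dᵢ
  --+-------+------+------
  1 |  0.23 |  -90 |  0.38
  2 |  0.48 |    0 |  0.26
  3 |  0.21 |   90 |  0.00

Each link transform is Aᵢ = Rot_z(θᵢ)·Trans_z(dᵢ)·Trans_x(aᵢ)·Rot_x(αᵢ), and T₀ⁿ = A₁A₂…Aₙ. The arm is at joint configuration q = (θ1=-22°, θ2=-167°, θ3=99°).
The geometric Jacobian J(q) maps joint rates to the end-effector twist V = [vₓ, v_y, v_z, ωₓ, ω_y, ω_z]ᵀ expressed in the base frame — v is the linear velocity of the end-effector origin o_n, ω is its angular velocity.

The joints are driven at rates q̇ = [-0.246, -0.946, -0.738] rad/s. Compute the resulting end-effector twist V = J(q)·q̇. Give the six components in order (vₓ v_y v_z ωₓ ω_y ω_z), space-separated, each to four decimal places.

-0.3248 0.1734 -0.3100 -0.6308 -1.5614 -0.2460

o_n = [-0.0501, 0.3006, 0.6827]
J₁: ẑ×o_n = [-0.3006, -0.0501, 0.0000], ω = ẑ
J2: z=[0.3746, 0.9272, 0.0000] o=[0.2133, -0.0862, 0.3800] → [0.2806, -0.1134, 0.3890, 0.3746, 0.9272, 0.0000]
J3: z=[0.3746, 0.9272, 0.0000] o=[-0.1230, 0.3301, 0.4880] → [0.1805, -0.0729, -0.0787, 0.3746, 0.9272, 0.0000]
V = J·q̇ = [-0.3248, 0.1734, -0.3100, -0.6308, -1.5614, -0.2460]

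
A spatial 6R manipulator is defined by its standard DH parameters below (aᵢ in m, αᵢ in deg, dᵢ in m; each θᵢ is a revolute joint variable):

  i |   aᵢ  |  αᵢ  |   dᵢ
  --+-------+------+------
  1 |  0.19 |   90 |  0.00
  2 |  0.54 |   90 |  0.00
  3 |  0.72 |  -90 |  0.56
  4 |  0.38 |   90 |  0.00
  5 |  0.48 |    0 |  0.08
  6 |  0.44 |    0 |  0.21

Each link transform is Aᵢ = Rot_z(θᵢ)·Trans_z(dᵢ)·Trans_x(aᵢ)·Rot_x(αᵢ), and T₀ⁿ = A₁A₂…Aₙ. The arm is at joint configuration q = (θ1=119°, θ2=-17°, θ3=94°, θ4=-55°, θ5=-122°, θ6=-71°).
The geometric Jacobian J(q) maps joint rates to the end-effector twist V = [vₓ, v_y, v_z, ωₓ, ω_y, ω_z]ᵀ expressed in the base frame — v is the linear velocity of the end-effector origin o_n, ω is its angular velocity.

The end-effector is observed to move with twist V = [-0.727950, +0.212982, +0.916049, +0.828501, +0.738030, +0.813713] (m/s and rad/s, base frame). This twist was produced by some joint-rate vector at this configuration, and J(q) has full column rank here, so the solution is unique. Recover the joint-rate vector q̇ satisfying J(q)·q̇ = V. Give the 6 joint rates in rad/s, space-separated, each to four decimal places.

o_n = [-0.1192, 0.8943, -0.6986]
J₁: ẑ×o_n = [-0.8943, -0.1192, 0.0000], ω = ẑ
J2: z=[0.8746, 0.4848, 0.0000] o=[-0.0921, 0.1662, 0.0000] → [-0.3387, 0.6110, 0.6500, 0.8746, 0.4848, 0.0000]
J3: z=[0.1417, -0.2557, -0.9563] o=[-0.3425, 0.6178, -0.1579] → [0.4027, -0.1369, 0.0963, 0.1417, -0.2557, -0.9563]
J4: z=[0.4015, -0.8682, 0.2917] o=[0.3884, 0.7808, -0.6787] → [-0.0158, -0.1400, -0.3951, 0.4015, -0.8682, 0.2917]
J5: z=[-0.6599, -0.4950, -0.5652] o=[0.6297, 0.7939, -0.9720] → [-0.0786, 0.6037, -0.4370, -0.6599, -0.4950, -0.5652]
J6: z=[-0.6599, -0.4950, -0.5652] o=[0.2520, 1.0990, -0.9396] → [-0.2350, 0.3688, -0.0487, -0.6599, -0.4950, -0.5652]
q̇ = J⁺·V = [0.1880, 0.8260, -0.4930, -0.0680, -0.9910, 0.6830]

0.1880 0.8260 -0.4930 -0.0680 -0.9910 0.6830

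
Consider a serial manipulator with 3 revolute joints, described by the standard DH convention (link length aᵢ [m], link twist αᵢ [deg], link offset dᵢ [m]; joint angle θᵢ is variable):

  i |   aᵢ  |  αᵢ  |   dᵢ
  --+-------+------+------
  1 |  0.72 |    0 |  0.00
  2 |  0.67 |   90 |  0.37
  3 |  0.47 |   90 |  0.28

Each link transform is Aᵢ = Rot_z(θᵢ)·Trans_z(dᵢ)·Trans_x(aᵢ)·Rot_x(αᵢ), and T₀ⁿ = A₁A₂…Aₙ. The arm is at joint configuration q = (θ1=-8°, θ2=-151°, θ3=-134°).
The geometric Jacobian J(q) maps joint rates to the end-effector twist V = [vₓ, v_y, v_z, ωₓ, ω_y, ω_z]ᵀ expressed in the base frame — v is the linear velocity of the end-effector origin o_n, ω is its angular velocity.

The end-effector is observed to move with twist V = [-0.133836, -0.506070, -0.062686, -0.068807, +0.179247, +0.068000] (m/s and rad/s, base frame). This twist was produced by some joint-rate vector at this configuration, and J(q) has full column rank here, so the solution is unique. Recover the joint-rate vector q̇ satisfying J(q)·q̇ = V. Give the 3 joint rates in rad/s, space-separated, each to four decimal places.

-0.6370 0.7050 0.1920

o_n = [0.2920, 0.0381, 0.0319]
J₁: ẑ×o_n = [-0.0381, 0.2920, 0.0000], ω = ẑ
J2: z=[0.0000, 0.0000, 1.0000] o=[0.7130, -0.1002, 0.0000] → [-0.1383, -0.4210, 0.0000, 0.0000, 0.0000, 1.0000]
J3: z=[-0.3584, 0.9336, 0.0000] o=[0.0875, -0.3403, 0.3700] → [-0.3156, -0.1212, -0.3265, -0.3584, 0.9336, 0.0000]
q̇ = J⁺·V = [-0.6370, 0.7050, 0.1920]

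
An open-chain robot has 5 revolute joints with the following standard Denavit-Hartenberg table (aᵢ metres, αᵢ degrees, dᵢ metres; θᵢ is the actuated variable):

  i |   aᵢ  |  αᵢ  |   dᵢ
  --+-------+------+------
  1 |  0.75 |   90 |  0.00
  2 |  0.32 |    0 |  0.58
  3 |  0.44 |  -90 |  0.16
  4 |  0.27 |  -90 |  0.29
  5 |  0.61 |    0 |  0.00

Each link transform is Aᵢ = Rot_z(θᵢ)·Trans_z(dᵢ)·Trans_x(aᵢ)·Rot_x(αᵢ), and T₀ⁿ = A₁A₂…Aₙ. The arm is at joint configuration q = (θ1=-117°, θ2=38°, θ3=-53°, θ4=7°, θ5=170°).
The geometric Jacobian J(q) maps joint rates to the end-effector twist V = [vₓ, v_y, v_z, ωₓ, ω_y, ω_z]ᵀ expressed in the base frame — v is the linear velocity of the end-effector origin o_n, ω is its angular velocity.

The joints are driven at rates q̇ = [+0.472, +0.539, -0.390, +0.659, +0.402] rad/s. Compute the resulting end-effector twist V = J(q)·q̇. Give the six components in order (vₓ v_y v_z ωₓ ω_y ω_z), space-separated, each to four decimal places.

o_n = [-1.2209, -0.6773, 0.3459]
J₁: ẑ×o_n = [0.6773, -1.2209, 0.0000], ω = ẑ
J2: z=[-0.8910, 0.4540, 0.0000] o=[-0.3405, -0.6683, 0.0000] → [0.1570, 0.3082, 0.4077, -0.8910, 0.4540, 0.0000]
J3: z=[-0.8910, 0.4540, 0.0000] o=[-0.9718, -0.6296, 0.1970] → [0.0676, 0.1327, 0.1556, -0.8910, 0.4540, 0.0000]
J4: z=[-0.1175, -0.2306, 0.9659] o=[-1.3073, -0.9357, 0.0831] → [-0.3102, 0.1143, -0.0104, -0.1175, -0.2306, 0.9659]
J5: z=[0.9378, -0.3457, 0.0315] o=[-1.4295, -1.2481, 0.2939] → [-0.0360, -0.0422, 0.6075, 0.9378, -0.3457, 0.0315]
V = J·q̇ = [0.1591, -0.4035, 0.3964, 0.1668, -0.2233, 1.1212]

0.1591 -0.4035 0.3964 0.1668 -0.2233 1.1212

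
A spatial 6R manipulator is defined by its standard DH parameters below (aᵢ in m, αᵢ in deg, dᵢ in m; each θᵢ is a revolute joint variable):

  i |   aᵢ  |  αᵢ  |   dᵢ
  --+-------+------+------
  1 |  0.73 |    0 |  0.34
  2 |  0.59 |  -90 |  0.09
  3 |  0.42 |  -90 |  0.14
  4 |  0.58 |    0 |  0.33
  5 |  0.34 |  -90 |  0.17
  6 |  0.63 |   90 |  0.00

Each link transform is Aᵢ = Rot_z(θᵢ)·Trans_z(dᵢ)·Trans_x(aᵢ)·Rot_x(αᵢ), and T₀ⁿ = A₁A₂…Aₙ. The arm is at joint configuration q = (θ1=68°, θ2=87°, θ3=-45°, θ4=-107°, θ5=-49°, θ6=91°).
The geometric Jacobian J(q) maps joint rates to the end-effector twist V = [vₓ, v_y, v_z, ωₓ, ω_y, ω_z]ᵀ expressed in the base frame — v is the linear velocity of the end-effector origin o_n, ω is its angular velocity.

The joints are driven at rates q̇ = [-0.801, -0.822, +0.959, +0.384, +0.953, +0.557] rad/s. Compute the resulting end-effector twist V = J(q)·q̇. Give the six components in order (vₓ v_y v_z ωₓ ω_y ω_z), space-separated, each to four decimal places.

-1.0057 0.9735 0.6215 -1.6224 -0.8631 -2.4082

o_n = [-0.4960, 0.1215, 0.4864]
J₁: ẑ×o_n = [-0.1215, -0.4960, 0.0000], ω = ẑ
J2: z=[0.0000, 0.0000, 1.0000] o=[0.2735, 0.6768, 0.3400] → [0.5553, -0.7695, 0.0000, 0.0000, 0.0000, 1.0000]
J3: z=[-0.4226, -0.9063, 0.0000] o=[-0.2613, 0.9262, 0.4300] → [-0.0511, 0.0238, 0.1273, -0.4226, -0.9063, 0.0000]
J4: z=[-0.6409, 0.2988, -0.7071] o=[-0.5896, 0.9248, 0.7270] → [-0.6399, -0.2203, 0.4868, -0.6409, 0.2988, -0.7071]
J5: z=[-0.6409, 0.2988, -0.7071] o=[-0.9268, 0.4701, 0.3737] → [-0.2128, -0.2324, 0.0946, -0.6409, 0.2988, -0.7071]
J6: z=[-0.6467, -0.7064, 0.2876] o=[-0.8951, 0.3027, 0.0339] → [-0.2675, 0.4075, 0.3991, -0.6467, -0.7064, 0.2876]
V = J·q̇ = [-1.0057, 0.9735, 0.6215, -1.6224, -0.8631, -2.4082]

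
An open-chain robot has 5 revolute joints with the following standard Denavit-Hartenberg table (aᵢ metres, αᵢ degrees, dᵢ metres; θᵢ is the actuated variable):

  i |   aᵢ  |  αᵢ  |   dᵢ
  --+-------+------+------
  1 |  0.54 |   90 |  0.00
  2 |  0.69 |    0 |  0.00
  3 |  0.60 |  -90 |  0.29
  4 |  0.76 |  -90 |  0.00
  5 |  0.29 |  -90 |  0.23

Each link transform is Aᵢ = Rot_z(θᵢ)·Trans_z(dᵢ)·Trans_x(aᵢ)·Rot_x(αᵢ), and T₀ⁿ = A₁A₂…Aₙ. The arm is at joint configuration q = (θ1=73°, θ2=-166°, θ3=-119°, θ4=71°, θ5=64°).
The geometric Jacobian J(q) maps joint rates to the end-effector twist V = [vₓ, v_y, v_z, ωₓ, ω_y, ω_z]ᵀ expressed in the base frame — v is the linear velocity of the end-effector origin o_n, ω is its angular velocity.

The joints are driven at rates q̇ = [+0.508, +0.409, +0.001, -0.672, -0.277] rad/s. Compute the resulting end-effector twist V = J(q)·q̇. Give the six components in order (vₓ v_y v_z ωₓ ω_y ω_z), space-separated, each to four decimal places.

o_n = [-0.5099, 0.4654, 0.4141]
J₁: ẑ×o_n = [-0.4654, -0.5099, 0.0000], ω = ẑ
J2: z=[0.9563, -0.2924, 0.0000] o=[0.1579, 0.5164, 0.0000] → [-0.1211, -0.3960, -0.2440, 0.9563, -0.2924, 0.0000]
J3: z=[0.9563, -0.2924, 0.0000] o=[-0.0379, -0.1238, -0.1669] → [-0.1699, -0.5556, 0.4255, 0.9563, -0.2924, 0.0000]
J4: z=[-0.2824, -0.9237, 0.2588] o=[0.2849, -0.0601, 0.4126] → [-0.1374, -0.2053, -0.8825, -0.2824, -0.9237, 0.2588]
J5: z=[-0.3829, -0.1388, -0.9133] o=[-0.3836, 0.2112, 0.6516] → [0.2652, 0.0244, -0.1149, -0.3829, -0.1388, -0.9133]
V = J·q̇ = [-0.2673, -0.2903, 0.5255, 0.6879, 0.5393, 0.5871]

-0.2673 -0.2903 0.5255 0.6879 0.5393 0.5871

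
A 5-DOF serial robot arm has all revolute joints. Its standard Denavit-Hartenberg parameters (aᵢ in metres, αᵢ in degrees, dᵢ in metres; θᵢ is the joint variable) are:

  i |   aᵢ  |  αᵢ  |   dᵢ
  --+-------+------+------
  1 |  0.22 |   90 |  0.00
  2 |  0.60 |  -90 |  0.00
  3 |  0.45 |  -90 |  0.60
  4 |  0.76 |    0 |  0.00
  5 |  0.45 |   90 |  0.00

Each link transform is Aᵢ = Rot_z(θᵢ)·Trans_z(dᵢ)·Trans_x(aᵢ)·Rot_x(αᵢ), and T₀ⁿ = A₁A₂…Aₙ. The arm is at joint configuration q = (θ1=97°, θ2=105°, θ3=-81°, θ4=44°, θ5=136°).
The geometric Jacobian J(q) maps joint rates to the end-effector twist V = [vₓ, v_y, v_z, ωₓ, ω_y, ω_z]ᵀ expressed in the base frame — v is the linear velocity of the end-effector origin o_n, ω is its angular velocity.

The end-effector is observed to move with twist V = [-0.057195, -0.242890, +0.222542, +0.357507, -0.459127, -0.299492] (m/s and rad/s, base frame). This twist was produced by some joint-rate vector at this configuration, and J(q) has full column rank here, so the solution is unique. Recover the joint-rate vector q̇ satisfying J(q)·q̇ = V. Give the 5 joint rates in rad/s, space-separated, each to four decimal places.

-0.0880 0.2870 0.5370 0.0730 -0.1490

o_n = [0.5392, 0.0390, 0.6435]
J₁: ẑ×o_n = [-0.0390, 0.5392, 0.0000], ω = ẑ
J2: z=[0.9925, 0.1219, 0.0000] o=[-0.0268, 0.2184, 0.0000] → [0.0784, -0.6387, -0.2470, 0.9925, 0.1219, 0.0000]
J3: z=[0.1177, -0.9587, -0.2588] o=[-0.0079, 0.0642, 0.5796] → [-0.0679, -0.1491, 0.5216, 0.1177, -0.9587, -0.2588]
J4: z=[-0.1241, -0.2728, 0.9540] o=[0.5061, -0.4749, 0.4923] → [-0.5315, 0.0504, -0.0547, -0.1241, -0.2728, 0.9540]
J5: z=[-0.1241, -0.2728, 0.9540] o=[0.9826, 0.0751, 0.7115] → [0.0530, -0.4314, -0.1165, -0.1241, -0.2728, 0.9540]
q̇ = J⁺·V = [-0.0880, 0.2870, 0.5370, 0.0730, -0.1490]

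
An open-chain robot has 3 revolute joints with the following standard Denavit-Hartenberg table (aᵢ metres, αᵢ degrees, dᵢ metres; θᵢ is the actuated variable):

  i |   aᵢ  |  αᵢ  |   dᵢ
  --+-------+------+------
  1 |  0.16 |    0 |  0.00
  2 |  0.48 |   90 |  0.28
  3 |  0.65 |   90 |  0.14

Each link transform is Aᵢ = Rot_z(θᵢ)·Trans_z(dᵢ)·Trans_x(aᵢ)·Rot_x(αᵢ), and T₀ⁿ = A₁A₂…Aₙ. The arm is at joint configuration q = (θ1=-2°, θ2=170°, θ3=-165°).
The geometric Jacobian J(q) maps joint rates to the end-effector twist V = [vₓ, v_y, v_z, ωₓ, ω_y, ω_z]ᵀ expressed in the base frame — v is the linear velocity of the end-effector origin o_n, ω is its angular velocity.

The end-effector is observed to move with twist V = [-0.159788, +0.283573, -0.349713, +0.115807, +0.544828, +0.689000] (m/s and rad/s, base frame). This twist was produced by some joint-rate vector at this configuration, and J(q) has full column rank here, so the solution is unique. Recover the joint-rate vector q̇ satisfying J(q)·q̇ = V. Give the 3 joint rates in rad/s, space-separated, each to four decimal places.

0.9030 -0.2140 0.5570

o_n = [0.3336, 0.1006, 0.1118]
J₁: ẑ×o_n = [-0.1006, 0.3336, 0.0000], ω = ẑ
J2: z=[0.0000, 0.0000, 1.0000] o=[0.1599, -0.0056, 0.0000] → [-0.1062, 0.1737, 0.0000, 0.0000, 0.0000, 1.0000]
J3: z=[0.2079, 0.9781, 0.0000] o=[-0.3096, 0.0942, 0.2800] → [-0.1646, 0.0350, -0.6279, 0.2079, 0.9781, 0.0000]
q̇ = J⁺·V = [0.9030, -0.2140, 0.5570]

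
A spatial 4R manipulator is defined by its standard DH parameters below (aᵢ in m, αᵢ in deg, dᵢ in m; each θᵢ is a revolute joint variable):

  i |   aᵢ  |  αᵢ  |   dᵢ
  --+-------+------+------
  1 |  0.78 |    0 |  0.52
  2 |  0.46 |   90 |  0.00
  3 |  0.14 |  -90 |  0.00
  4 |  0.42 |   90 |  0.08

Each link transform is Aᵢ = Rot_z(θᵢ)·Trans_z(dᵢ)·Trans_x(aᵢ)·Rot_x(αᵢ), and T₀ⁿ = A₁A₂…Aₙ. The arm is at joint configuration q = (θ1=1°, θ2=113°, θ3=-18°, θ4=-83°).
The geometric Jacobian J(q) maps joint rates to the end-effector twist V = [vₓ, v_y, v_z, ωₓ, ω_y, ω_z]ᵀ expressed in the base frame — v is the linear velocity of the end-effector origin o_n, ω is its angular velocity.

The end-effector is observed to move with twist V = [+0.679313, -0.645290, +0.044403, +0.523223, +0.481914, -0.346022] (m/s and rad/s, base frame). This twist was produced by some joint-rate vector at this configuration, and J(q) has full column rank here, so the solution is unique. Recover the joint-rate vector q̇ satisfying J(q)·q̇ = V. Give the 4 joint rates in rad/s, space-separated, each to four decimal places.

o_n = [0.8896, 0.7921, 0.5370]
J₁: ẑ×o_n = [-0.7921, 0.8896, 0.0000], ω = ẑ
J2: z=[0.0000, 0.0000, 1.0000] o=[0.7799, 0.0136, 0.5200] → [-0.7785, 0.1097, 0.0000, 0.0000, 0.0000, 1.0000]
J3: z=[0.9135, 0.4067, 0.0000] o=[0.5928, 0.4338, 0.5200] → [0.0069, -0.0155, 0.2065, 0.9135, 0.4067, 0.0000]
J4: z=[-0.1257, 0.2823, 0.9511] o=[0.5386, 0.5555, 0.4767] → [-0.2080, 0.3414, -0.1288, -0.1257, 0.2823, 0.9511]
q̇ = J⁺·V = [-0.9890, -0.0570, 0.6740, 0.7360]

-0.9890 -0.0570 0.6740 0.7360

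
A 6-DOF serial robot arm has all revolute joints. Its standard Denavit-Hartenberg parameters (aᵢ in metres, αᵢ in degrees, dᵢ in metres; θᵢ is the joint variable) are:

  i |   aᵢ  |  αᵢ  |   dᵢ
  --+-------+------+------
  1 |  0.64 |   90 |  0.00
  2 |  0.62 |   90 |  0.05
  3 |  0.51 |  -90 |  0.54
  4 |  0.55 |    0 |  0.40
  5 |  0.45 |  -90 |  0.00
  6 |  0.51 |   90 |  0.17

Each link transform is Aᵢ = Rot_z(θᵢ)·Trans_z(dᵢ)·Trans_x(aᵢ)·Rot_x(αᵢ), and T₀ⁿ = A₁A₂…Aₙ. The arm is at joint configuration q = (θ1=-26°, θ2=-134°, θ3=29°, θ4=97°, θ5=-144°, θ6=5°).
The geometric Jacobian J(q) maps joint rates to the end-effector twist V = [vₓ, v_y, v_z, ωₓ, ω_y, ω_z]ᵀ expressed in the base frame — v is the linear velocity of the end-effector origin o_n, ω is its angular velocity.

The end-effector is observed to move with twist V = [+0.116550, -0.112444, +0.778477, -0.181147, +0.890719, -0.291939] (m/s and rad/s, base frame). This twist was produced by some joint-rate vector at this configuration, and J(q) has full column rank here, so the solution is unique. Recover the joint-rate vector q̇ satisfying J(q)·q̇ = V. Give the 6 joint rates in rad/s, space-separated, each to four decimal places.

o_n = [-1.1628, -0.4930, -0.6879]
J₁: ẑ×o_n = [0.4930, -1.1628, 0.0000], ω = ẑ
J2: z=[-0.4384, -0.8988, 0.0000] o=[0.5752, -0.2806, 0.0000] → [0.6183, -0.3016, -1.4690, -0.4384, -0.8988, 0.0000]
J3: z=[-0.6465, 0.3153, 0.6947] o=[0.1662, -0.1367, -0.4460] → [0.1712, -1.0796, 0.6494, -0.6465, 0.3153, 0.6947]
J4: z=[-0.0807, -0.9337, 0.3487] o=[-0.5698, -0.0528, -0.3917] → [0.4300, -0.2307, -0.5181, -0.0807, -0.9337, 0.3487]
J5: z=[-0.0807, -0.9337, 0.3487] o=[-0.1983, -0.5871, -0.5893] → [0.0592, -0.3443, -0.9081, -0.0807, -0.9337, 0.3487]
J6: z=[-0.1139, -0.3390, -0.9339] o=[-0.6439, -0.5353, -0.5538] → [0.0850, 0.4693, -0.1807, -0.1139, -0.3390, -0.9339]
q̇ = J⁺·V = [0.2790, 0.1610, 0.2510, -0.3400, -0.8170, 0.3660]

0.2790 0.1610 0.2510 -0.3400 -0.8170 0.3660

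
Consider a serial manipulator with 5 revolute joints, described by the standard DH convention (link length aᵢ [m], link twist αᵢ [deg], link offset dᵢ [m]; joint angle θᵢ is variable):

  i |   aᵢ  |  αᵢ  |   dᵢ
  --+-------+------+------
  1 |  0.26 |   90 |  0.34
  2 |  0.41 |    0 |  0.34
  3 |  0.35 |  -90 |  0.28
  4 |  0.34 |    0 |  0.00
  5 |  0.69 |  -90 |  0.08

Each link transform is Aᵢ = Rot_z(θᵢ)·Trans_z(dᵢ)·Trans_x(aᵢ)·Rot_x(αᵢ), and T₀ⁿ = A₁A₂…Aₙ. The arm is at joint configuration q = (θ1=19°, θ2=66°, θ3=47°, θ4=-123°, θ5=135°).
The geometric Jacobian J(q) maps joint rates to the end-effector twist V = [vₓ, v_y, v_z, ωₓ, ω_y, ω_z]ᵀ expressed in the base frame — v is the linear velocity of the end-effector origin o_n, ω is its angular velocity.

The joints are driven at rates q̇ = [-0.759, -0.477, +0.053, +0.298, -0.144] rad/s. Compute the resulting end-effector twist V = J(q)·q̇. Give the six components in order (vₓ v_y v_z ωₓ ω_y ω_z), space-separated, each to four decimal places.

o_n = [0.2716, -0.7120, 1.4563]
J₁: ẑ×o_n = [0.7120, 0.2716, -0.0000], ω = ẑ
J2: z=[0.3256, -0.9455, 0.0000] o=[0.2458, 0.0846, 0.3400] → [-1.0555, -0.3634, -0.2350, 0.3256, -0.9455, 0.0000]
J3: z=[0.3256, -0.9455, 0.0000] o=[0.5142, -0.1825, 0.7146] → [-0.7013, -0.2415, -0.4018, 0.3256, -0.9455, 0.0000]
J4: z=[-0.8704, -0.2997, -0.3907] o=[0.4761, -0.4918, 1.0367] → [-0.2118, 0.4450, 0.1304, -0.8704, -0.2997, -0.3907]
J5: z=[-0.8704, -0.2997, -0.3907] o=[0.6373, -0.7379, 0.8663] → [-0.1667, 0.6564, -0.1321, -0.8704, -0.2997, -0.3907]
V = J·q̇ = [-0.1133, -0.0075, 0.1487, -0.2721, 0.3547, -0.8192]

-0.1133 -0.0075 0.1487 -0.2721 0.3547 -0.8192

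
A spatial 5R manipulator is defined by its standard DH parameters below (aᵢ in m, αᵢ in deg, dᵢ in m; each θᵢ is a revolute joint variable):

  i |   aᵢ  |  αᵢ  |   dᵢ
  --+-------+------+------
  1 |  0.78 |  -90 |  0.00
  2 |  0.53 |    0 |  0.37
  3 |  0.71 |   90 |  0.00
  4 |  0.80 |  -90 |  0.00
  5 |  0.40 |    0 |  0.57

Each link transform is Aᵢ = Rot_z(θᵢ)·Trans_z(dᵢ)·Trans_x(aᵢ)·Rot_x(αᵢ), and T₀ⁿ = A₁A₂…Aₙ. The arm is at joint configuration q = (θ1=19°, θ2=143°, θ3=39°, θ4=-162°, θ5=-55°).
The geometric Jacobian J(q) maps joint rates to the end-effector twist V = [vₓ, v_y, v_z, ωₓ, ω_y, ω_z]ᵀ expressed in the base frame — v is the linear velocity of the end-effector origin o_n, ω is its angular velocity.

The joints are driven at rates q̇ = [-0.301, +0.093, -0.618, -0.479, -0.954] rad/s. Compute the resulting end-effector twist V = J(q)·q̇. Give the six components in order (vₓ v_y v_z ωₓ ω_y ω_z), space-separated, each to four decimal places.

-0.0159 0.3640 -0.1406 0.1699 0.4628 0.1674

o_n = [0.5739, -0.3209, -0.6497]
J₁: ẑ×o_n = [0.3209, 0.5739, -0.0000], ω = ẑ
J2: z=[-0.3256, 0.9455, 0.0000] o=[0.7375, 0.2539, 0.0000] → [-0.6143, -0.2115, 0.3419, -0.3256, 0.9455, 0.0000]
J3: z=[-0.3256, 0.9455, 0.0000] o=[0.2168, 0.4660, -0.3190] → [-0.3127, -0.1077, -0.0814, -0.3256, 0.9455, 0.0000]
J4: z=[-0.0330, -0.0114, -0.9994] o=[-0.4541, 0.2350, -0.2942] → [-0.5515, -1.0391, 0.0300, -0.0330, -0.0114, -0.9994]
J5: z=[0.0176, -0.9998, 0.0108] o=[0.3454, 0.2488, -0.3207] → [0.3350, 0.0083, 0.2184, 0.0176, -0.9998, 0.0108]
V = J·q̇ = [-0.0159, 0.3640, -0.1406, 0.1699, 0.4628, 0.1674]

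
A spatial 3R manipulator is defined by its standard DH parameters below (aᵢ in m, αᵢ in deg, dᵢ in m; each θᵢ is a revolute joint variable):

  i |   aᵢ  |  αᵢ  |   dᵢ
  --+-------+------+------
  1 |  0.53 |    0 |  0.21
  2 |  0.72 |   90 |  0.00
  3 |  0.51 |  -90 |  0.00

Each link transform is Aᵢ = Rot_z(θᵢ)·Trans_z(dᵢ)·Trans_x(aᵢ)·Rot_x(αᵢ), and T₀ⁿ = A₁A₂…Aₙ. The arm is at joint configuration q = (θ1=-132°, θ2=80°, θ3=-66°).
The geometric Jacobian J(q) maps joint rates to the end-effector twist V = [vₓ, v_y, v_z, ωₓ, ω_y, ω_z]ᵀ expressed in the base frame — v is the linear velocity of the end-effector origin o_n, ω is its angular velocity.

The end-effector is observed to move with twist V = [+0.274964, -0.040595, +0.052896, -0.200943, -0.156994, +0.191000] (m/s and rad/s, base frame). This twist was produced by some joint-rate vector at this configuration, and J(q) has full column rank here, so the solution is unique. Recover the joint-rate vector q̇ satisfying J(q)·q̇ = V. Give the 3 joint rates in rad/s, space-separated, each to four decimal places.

0.1580 0.0330 0.2550

o_n = [0.2163, -1.1247, -0.2559]
J₁: ẑ×o_n = [1.1247, 0.2163, -0.0000], ω = ẑ
J2: z=[0.0000, 0.0000, 1.0000] o=[-0.3546, -0.3939, 0.2100] → [0.7308, 0.5710, -0.0000, 0.0000, 0.0000, 1.0000]
J3: z=[-0.7880, -0.6157, 0.0000] o=[0.0886, -0.9612, 0.2100] → [0.2868, -0.3671, 0.2074, -0.7880, -0.6157, 0.0000]
q̇ = J⁺·V = [0.1580, 0.0330, 0.2550]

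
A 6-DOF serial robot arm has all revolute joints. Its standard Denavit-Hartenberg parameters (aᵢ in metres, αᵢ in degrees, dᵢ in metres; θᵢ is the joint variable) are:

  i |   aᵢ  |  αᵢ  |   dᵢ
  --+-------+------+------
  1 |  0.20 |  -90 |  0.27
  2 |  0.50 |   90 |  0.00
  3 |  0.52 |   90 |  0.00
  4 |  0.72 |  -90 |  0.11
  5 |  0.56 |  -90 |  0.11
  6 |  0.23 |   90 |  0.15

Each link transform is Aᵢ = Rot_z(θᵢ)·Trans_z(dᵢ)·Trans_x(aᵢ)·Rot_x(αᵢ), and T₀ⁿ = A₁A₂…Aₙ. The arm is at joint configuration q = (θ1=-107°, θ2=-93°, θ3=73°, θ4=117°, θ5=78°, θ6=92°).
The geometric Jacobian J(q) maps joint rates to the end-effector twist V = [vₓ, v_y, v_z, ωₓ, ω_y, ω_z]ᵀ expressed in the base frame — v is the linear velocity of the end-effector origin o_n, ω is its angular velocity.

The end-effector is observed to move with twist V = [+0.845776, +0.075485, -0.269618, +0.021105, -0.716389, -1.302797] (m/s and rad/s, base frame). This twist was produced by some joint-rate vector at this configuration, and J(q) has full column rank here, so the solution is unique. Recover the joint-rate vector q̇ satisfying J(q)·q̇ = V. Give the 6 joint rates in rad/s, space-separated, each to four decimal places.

o_n = [0.5552, 0.3264, 0.3858]
J₁: ẑ×o_n = [-0.3264, 0.5552, 0.0000], ω = ẑ
J2: z=[0.9563, -0.2924, 0.0000] o=[-0.0585, -0.1913, 0.2700] → [-0.0339, -0.1108, 0.6744, 0.9563, -0.2924, 0.0000]
J3: z=[0.2920, 0.9550, -0.0523] o=[-0.0508, -0.1662, 0.7693] → [-0.3404, 0.0802, -0.4349, 0.2920, 0.9550, -0.0523]
J4: z=[-0.2650, 0.1333, 0.9550] o=[0.4271, -0.3040, 0.9211] → [-0.6734, -0.0195, -0.1841, -0.2650, 0.1333, 0.9550]
J5: z=[-0.9514, -0.1975, -0.2364] o=[0.2848, 0.4099, 0.8972] → [0.0812, -0.5504, 0.1329, -0.9514, -0.1975, -0.2364]
J6: z=[0.2087, -0.9777, -0.0233] o=[0.3070, 0.4282, 0.3272] → [-0.0597, -0.0180, 0.2214, 0.2087, -0.9777, -0.0233]
q̇ = J⁺·V = [-0.7440, -0.9520, -0.4280, -0.7790, -0.7520, 0.6450]

-0.7440 -0.9520 -0.4280 -0.7790 -0.7520 0.6450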